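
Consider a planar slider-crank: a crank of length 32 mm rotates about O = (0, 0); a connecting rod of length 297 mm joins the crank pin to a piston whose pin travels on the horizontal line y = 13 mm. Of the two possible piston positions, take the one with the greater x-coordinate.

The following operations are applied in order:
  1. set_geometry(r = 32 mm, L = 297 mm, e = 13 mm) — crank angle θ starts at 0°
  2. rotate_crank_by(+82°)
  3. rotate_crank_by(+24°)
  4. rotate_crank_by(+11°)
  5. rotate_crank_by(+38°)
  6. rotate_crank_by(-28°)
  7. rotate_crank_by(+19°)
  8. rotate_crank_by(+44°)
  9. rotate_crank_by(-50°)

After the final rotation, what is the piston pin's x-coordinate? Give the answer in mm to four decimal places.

272.3901

set_geometry: r = 32 mm, L = 297 mm, e = 13 mm; θ ← 0°
rotate_crank_by(+82°): θ ← 0° +82° = 82°
rotate_crank_by(+24°): θ ← 82° +24° = 106°
rotate_crank_by(+11°): θ ← 106° +11° = 117°
rotate_crank_by(+38°): θ ← 117° +38° = 155°
rotate_crank_by(-28°): θ ← 155° -28° = 127°
rotate_crank_by(+19°): θ ← 127° +19° = 146°
rotate_crank_by(+44°): θ ← 146° +44° = 190°
rotate_crank_by(-50°): θ ← 190° -50° = 140°
crank pin P = (r cos θ, r sin θ) = (-24.513422, 20.569204)
h = r sin θ − e = 20.569204 − 13 = 7.569204
x = r cos θ + √(L² − h²) = -24.513422 + √(88209.0 − 57.2928) = -24.513422 + 296.903532 = 272.390110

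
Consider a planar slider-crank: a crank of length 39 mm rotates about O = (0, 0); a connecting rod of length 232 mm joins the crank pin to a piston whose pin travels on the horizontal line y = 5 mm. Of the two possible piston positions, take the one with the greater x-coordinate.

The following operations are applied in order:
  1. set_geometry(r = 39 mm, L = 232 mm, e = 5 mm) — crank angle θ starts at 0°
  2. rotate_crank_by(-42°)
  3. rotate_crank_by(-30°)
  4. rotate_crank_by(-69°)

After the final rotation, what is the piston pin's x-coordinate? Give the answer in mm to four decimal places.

set_geometry: r = 39 mm, L = 232 mm, e = 5 mm; θ ← 0°
rotate_crank_by(-42°): θ ← 0° -42° = -42°
rotate_crank_by(-30°): θ ← -42° -30° = -72°
rotate_crank_by(-69°): θ ← -72° -69° = -141°
crank pin P = (r cos θ, r sin θ) = (-30.308692, -24.543495)
h = r sin θ − e = -24.543495 − 5 = -29.543495
x = r cos θ + √(L² − h²) = -30.308692 + √(53824.0 − 872.8181) = -30.308692 + 230.111238 = 199.802546

199.8025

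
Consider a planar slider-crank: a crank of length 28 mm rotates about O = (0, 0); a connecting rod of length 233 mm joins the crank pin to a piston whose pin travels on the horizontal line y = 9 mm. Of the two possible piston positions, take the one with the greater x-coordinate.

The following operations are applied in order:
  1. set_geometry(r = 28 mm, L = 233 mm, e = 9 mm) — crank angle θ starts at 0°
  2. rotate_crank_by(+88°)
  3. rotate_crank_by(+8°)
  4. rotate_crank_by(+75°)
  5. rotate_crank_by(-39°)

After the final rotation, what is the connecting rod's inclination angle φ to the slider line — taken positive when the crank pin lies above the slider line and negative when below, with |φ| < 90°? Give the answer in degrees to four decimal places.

2.9049

set_geometry: r = 28 mm, L = 233 mm, e = 9 mm; θ ← 0°
rotate_crank_by(+88°): θ ← 0° +88° = 88°
rotate_crank_by(+8°): θ ← 88° +8° = 96°
rotate_crank_by(+75°): θ ← 96° +75° = 171°
rotate_crank_by(-39°): θ ← 171° -39° = 132°
crank pin P = (r cos θ, r sin θ) = (-18.735657, 20.808055)
h = r sin θ − e = 20.808055 − 9 = 11.808055
sin φ = h / L = 11.808055 / 233 = 0.05067835
φ = arcsin(0.05067835) = 2.904900°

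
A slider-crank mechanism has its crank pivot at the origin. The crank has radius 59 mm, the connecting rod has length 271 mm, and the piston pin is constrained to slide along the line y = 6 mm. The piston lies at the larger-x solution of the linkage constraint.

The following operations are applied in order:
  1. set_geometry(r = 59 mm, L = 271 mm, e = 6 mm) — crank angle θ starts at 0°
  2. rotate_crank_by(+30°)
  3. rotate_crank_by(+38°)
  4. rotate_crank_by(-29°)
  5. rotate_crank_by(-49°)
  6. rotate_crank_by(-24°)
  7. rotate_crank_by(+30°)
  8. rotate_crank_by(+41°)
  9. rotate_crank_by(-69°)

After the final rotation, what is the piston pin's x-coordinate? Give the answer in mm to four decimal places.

set_geometry: r = 59 mm, L = 271 mm, e = 6 mm; θ ← 0°
rotate_crank_by(+30°): θ ← 0° +30° = 30°
rotate_crank_by(+38°): θ ← 30° +38° = 68°
rotate_crank_by(-29°): θ ← 68° -29° = 39°
rotate_crank_by(-49°): θ ← 39° -49° = -10°
rotate_crank_by(-24°): θ ← -10° -24° = -34°
rotate_crank_by(+30°): θ ← -34° +30° = -4°
rotate_crank_by(+41°): θ ← -4° +41° = 37°
rotate_crank_by(-69°): θ ← 37° -69° = -32°
crank pin P = (r cos θ, r sin θ) = (50.034838, -31.265237)
h = r sin θ − e = -31.265237 − 6 = -37.265237
x = r cos θ + √(L² − h²) = 50.034838 + √(73441.0 − 1388.6979) = 50.034838 + 268.425599 = 318.460437

318.4604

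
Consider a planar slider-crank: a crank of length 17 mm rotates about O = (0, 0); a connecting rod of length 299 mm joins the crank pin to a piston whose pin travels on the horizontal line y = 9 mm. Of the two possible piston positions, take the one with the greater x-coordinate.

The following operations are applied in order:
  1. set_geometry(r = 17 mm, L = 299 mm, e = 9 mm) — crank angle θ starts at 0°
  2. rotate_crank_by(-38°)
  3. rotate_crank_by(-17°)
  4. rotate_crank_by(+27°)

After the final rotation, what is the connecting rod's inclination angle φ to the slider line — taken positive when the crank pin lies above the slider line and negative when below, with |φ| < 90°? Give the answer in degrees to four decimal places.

-3.2557

set_geometry: r = 17 mm, L = 299 mm, e = 9 mm; θ ← 0°
rotate_crank_by(-38°): θ ← 0° -38° = -38°
rotate_crank_by(-17°): θ ← -38° -17° = -55°
rotate_crank_by(+27°): θ ← -55° +27° = -28°
crank pin P = (r cos θ, r sin θ) = (15.010109, -7.981017)
h = r sin θ − e = -7.981017 − 9 = -16.981017
sin φ = h / L = -16.981017 / 299 = -0.05679270
φ = arcsin(-0.05679270) = -3.255734°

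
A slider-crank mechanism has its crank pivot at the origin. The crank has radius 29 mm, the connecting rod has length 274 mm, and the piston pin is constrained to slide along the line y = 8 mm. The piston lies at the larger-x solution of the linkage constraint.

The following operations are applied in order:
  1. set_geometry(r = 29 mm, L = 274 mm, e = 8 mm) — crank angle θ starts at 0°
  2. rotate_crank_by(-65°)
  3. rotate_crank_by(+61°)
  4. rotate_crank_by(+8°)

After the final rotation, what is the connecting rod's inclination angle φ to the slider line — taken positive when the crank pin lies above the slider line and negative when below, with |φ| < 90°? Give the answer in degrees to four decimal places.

set_geometry: r = 29 mm, L = 274 mm, e = 8 mm; θ ← 0°
rotate_crank_by(-65°): θ ← 0° -65° = -65°
rotate_crank_by(+61°): θ ← -65° +61° = -4°
rotate_crank_by(+8°): θ ← -4° +8° = 4°
crank pin P = (r cos θ, r sin θ) = (28.929357, 2.022938)
h = r sin θ − e = 2.022938 − 8 = -5.977062
sin φ = h / L = -5.977062 / 274 = -0.02181410
φ = arcsin(-0.02181410) = -1.249955°

-1.2500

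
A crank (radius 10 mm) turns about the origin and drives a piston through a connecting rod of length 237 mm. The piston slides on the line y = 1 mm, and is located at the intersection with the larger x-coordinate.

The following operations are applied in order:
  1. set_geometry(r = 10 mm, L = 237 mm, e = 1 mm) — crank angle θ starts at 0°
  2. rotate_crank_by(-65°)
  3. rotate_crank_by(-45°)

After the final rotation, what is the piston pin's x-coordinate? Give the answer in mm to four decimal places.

233.3516

set_geometry: r = 10 mm, L = 237 mm, e = 1 mm; θ ← 0°
rotate_crank_by(-65°): θ ← 0° -65° = -65°
rotate_crank_by(-45°): θ ← -65° -45° = -110°
crank pin P = (r cos θ, r sin θ) = (-3.420201, -9.396926)
h = r sin θ − e = -9.396926 − 1 = -10.396926
x = r cos θ + √(L² − h²) = -3.420201 + √(56169.0 − 108.0961) = -3.420201 + 236.771839 = 233.351638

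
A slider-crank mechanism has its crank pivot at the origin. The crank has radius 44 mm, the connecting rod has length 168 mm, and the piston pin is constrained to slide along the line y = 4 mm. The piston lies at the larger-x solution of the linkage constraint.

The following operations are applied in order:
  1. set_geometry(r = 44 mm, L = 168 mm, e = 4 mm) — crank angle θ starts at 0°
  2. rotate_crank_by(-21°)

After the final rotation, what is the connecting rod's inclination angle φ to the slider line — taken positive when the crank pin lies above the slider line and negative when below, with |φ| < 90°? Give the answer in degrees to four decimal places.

set_geometry: r = 44 mm, L = 168 mm, e = 4 mm; θ ← 0°
rotate_crank_by(-21°): θ ← 0° -21° = -21°
crank pin P = (r cos θ, r sin θ) = (41.077539, -15.768190)
h = r sin θ − e = -15.768190 − 4 = -19.768190
sin φ = h / L = -19.768190 / 168 = -0.11766780
φ = arcsin(-0.11766780) = -6.757524°

-6.7575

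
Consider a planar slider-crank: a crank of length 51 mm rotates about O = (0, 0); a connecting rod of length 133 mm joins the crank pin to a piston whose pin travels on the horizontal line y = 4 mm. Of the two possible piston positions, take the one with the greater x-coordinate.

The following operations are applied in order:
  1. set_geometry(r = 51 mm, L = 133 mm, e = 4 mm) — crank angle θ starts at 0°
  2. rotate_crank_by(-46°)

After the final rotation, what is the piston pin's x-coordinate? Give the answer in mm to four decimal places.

set_geometry: r = 51 mm, L = 133 mm, e = 4 mm; θ ← 0°
rotate_crank_by(-46°): θ ← 0° -46° = -46°
crank pin P = (r cos θ, r sin θ) = (35.427577, -36.686330)
h = r sin θ − e = -36.686330 − 4 = -40.686330
x = r cos θ + √(L² − h²) = 35.427577 + √(17689.0 − 1655.3774) = 35.427577 + 126.623942 = 162.051518

162.0515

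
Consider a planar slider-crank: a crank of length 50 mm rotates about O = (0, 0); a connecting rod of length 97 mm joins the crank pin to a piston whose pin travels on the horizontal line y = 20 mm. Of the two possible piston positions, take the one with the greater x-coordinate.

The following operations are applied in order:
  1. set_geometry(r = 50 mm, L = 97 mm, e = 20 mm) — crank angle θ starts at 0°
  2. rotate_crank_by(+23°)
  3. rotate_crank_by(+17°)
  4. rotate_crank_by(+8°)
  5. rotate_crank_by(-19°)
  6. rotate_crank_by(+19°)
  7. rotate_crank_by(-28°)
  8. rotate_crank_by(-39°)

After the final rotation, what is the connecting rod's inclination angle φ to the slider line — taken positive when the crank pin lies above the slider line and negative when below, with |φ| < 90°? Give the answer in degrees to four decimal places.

set_geometry: r = 50 mm, L = 97 mm, e = 20 mm; θ ← 0°
rotate_crank_by(+23°): θ ← 0° +23° = 23°
rotate_crank_by(+17°): θ ← 23° +17° = 40°
rotate_crank_by(+8°): θ ← 40° +8° = 48°
rotate_crank_by(-19°): θ ← 48° -19° = 29°
rotate_crank_by(+19°): θ ← 29° +19° = 48°
rotate_crank_by(-28°): θ ← 48° -28° = 20°
rotate_crank_by(-39°): θ ← 20° -39° = -19°
crank pin P = (r cos θ, r sin θ) = (47.275929, -16.278408)
h = r sin θ − e = -16.278408 − 20 = -36.278408
sin φ = h / L = -36.278408 / 97 = -0.37400420
φ = arcsin(-0.37400420) = -21.962780°

-21.9628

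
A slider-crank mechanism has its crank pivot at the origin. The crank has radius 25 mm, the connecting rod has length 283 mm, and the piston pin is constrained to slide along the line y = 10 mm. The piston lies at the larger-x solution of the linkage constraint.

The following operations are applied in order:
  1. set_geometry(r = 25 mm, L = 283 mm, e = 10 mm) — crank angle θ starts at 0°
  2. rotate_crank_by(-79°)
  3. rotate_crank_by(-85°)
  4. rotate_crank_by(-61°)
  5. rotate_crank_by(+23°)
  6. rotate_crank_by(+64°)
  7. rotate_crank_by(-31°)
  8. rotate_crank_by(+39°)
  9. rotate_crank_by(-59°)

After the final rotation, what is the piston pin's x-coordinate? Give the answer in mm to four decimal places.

258.2423

set_geometry: r = 25 mm, L = 283 mm, e = 10 mm; θ ← 0°
rotate_crank_by(-79°): θ ← 0° -79° = -79°
rotate_crank_by(-85°): θ ← -79° -85° = -164°
rotate_crank_by(-61°): θ ← -164° -61° = -225°
rotate_crank_by(+23°): θ ← -225° +23° = -202°
rotate_crank_by(+64°): θ ← -202° +64° = -138°
rotate_crank_by(-31°): θ ← -138° -31° = -169°
rotate_crank_by(+39°): θ ← -169° +39° = -130°
rotate_crank_by(-59°): θ ← -130° -59° = -189°
crank pin P = (r cos θ, r sin θ) = (-24.692209, 3.910862)
h = r sin θ − e = 3.910862 − 10 = -6.089138
x = r cos θ + √(L² − h²) = -24.692209 + √(80089.0 − 37.0776) = -24.692209 + 282.934484 = 258.242276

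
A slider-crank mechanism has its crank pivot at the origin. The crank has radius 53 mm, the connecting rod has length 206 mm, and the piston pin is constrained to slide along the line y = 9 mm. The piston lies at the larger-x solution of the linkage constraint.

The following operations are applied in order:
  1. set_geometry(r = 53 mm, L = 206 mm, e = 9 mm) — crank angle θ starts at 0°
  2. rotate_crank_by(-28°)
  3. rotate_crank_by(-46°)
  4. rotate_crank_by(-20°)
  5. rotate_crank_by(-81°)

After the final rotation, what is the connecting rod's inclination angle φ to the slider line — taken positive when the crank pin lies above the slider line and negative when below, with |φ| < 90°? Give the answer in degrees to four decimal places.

set_geometry: r = 53 mm, L = 206 mm, e = 9 mm; θ ← 0°
rotate_crank_by(-28°): θ ← 0° -28° = -28°
rotate_crank_by(-46°): θ ← -28° -46° = -74°
rotate_crank_by(-20°): θ ← -74° -20° = -94°
rotate_crank_by(-81°): θ ← -94° -81° = -175°
crank pin P = (r cos θ, r sin θ) = (-52.798319, -4.619254)
h = r sin θ − e = -4.619254 − 9 = -13.619254
sin φ = h / L = -13.619254 / 206 = -0.06611289
φ = arcsin(-0.06611289) = -3.790754°

-3.7908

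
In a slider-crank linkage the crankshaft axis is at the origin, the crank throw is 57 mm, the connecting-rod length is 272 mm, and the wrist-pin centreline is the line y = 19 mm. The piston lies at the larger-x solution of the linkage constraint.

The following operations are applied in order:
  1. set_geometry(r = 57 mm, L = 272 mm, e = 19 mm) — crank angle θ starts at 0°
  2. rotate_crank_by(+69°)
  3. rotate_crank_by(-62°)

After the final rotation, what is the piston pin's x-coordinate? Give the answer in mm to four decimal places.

328.3079

set_geometry: r = 57 mm, L = 272 mm, e = 19 mm; θ ← 0°
rotate_crank_by(+69°): θ ← 0° +69° = 69°
rotate_crank_by(-62°): θ ← 69° -62° = 7°
crank pin P = (r cos θ, r sin θ) = (56.575131, 6.946553)
h = r sin θ − e = 6.946553 − 19 = -12.053447
x = r cos θ + √(L² − h²) = 56.575131 + √(73984.0 − 145.2856) = 56.575131 + 271.732800 = 328.307930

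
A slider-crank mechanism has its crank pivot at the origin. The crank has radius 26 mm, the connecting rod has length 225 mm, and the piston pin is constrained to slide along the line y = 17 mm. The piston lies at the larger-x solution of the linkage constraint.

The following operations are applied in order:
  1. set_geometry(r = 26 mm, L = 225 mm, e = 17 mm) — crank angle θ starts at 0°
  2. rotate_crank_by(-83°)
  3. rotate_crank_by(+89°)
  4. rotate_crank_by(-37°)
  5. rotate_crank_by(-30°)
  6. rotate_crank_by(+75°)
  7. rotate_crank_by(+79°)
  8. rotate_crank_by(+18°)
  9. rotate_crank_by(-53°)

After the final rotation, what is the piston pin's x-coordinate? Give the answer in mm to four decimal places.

238.7212

set_geometry: r = 26 mm, L = 225 mm, e = 17 mm; θ ← 0°
rotate_crank_by(-83°): θ ← 0° -83° = -83°
rotate_crank_by(+89°): θ ← -83° +89° = 6°
rotate_crank_by(-37°): θ ← 6° -37° = -31°
rotate_crank_by(-30°): θ ← -31° -30° = -61°
rotate_crank_by(+75°): θ ← -61° +75° = 14°
rotate_crank_by(+79°): θ ← 14° +79° = 93°
rotate_crank_by(+18°): θ ← 93° +18° = 111°
rotate_crank_by(-53°): θ ← 111° -53° = 58°
crank pin P = (r cos θ, r sin θ) = (13.777901, 22.049251)
h = r sin θ − e = 22.049251 − 17 = 5.049251
x = r cos θ + √(L² − h²) = 13.777901 + √(50625.0 − 25.4949) = 13.777901 + 224.943337 = 238.721238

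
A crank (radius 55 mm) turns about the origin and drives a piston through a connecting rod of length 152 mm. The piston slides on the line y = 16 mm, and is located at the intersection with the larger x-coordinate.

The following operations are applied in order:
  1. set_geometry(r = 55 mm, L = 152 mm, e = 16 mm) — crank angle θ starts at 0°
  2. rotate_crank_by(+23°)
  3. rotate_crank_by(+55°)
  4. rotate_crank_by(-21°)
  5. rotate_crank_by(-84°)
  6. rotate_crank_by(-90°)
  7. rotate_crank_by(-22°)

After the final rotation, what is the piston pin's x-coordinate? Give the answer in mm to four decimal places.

set_geometry: r = 55 mm, L = 152 mm, e = 16 mm; θ ← 0°
rotate_crank_by(+23°): θ ← 0° +23° = 23°
rotate_crank_by(+55°): θ ← 23° +55° = 78°
rotate_crank_by(-21°): θ ← 78° -21° = 57°
rotate_crank_by(-84°): θ ← 57° -84° = -27°
rotate_crank_by(-90°): θ ← -27° -90° = -117°
rotate_crank_by(-22°): θ ← -117° -22° = -139°
crank pin P = (r cos θ, r sin θ) = (-41.509027, -36.083247)
h = r sin θ − e = -36.083247 − 16 = -52.083247
x = r cos θ + √(L² − h²) = -41.509027 + √(23104.0 − 2712.6646) = -41.509027 + 142.798233 = 101.289206

101.2892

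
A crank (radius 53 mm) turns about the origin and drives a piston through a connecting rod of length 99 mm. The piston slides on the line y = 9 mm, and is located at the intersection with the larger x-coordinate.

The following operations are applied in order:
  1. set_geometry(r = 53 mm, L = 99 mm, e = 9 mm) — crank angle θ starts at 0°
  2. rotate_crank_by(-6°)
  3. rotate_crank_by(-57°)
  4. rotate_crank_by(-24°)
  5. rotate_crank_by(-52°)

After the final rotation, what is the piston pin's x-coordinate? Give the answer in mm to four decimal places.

set_geometry: r = 53 mm, L = 99 mm, e = 9 mm; θ ← 0°
rotate_crank_by(-6°): θ ← 0° -6° = -6°
rotate_crank_by(-57°): θ ← -6° -57° = -63°
rotate_crank_by(-24°): θ ← -63° -24° = -87°
rotate_crank_by(-52°): θ ← -87° -52° = -139°
crank pin P = (r cos θ, r sin θ) = (-39.999608, -34.771129)
h = r sin θ − e = -34.771129 − 9 = -43.771129
x = r cos θ + √(L² − h²) = -39.999608 + √(9801.0 − 1915.9117) = -39.999608 + 88.798020 = 48.798412

48.7984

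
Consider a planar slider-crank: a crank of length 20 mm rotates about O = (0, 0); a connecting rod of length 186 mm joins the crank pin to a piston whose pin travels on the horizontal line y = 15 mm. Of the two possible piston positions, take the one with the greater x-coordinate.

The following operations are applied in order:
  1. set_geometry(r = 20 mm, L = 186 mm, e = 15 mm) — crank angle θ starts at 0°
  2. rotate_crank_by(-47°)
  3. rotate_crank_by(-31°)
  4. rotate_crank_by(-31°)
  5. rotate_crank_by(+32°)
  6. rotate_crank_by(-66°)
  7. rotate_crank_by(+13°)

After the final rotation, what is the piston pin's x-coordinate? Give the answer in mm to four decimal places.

170.6562

set_geometry: r = 20 mm, L = 186 mm, e = 15 mm; θ ← 0°
rotate_crank_by(-47°): θ ← 0° -47° = -47°
rotate_crank_by(-31°): θ ← -47° -31° = -78°
rotate_crank_by(-31°): θ ← -78° -31° = -109°
rotate_crank_by(+32°): θ ← -109° +32° = -77°
rotate_crank_by(-66°): θ ← -77° -66° = -143°
rotate_crank_by(+13°): θ ← -143° +13° = -130°
crank pin P = (r cos θ, r sin θ) = (-12.855752, -15.320889)
h = r sin θ − e = -15.320889 − 15 = -30.320889
x = r cos θ + √(L² − h²) = -12.855752 + √(34596.0 − 919.3563) = -12.855752 + 183.511972 = 170.656219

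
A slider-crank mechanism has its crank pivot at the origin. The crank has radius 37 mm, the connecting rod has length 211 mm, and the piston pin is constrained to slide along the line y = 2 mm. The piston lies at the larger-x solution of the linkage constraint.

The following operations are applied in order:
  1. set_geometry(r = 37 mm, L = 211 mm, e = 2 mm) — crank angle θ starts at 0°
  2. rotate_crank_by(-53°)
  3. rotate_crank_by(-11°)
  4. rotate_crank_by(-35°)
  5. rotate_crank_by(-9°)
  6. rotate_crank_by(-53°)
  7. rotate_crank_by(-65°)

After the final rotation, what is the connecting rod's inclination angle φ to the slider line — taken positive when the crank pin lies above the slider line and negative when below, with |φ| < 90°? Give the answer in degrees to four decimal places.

set_geometry: r = 37 mm, L = 211 mm, e = 2 mm; θ ← 0°
rotate_crank_by(-53°): θ ← 0° -53° = -53°
rotate_crank_by(-11°): θ ← -53° -11° = -64°
rotate_crank_by(-35°): θ ← -64° -35° = -99°
rotate_crank_by(-9°): θ ← -99° -9° = -108°
rotate_crank_by(-53°): θ ← -108° -53° = -161°
rotate_crank_by(-65°): θ ← -161° -65° = -226°
crank pin P = (r cos θ, r sin θ) = (-25.702360, 26.615573)
h = r sin θ − e = 26.615573 − 2 = 24.615573
sin φ = h / L = 24.615573 / 211 = 0.11666148
φ = arcsin(0.11666148) = 6.699466°

6.6995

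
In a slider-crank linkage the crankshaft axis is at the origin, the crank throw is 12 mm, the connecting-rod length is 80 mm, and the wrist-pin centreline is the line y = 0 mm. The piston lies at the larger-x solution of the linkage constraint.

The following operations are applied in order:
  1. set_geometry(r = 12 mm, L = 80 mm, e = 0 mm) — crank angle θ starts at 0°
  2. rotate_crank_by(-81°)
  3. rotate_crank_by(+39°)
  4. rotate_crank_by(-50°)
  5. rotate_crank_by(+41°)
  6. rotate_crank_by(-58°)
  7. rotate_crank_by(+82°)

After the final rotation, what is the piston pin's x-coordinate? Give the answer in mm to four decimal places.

90.5064

set_geometry: r = 12 mm, L = 80 mm, e = 0 mm; θ ← 0°
rotate_crank_by(-81°): θ ← 0° -81° = -81°
rotate_crank_by(+39°): θ ← -81° +39° = -42°
rotate_crank_by(-50°): θ ← -42° -50° = -92°
rotate_crank_by(+41°): θ ← -92° +41° = -51°
rotate_crank_by(-58°): θ ← -51° -58° = -109°
rotate_crank_by(+82°): θ ← -109° +82° = -27°
crank pin P = (r cos θ, r sin θ) = (10.692078, -5.447886)
h = r sin θ − e = -5.447886 − 0 = -5.447886
x = r cos θ + √(L² − h²) = 10.692078 + √(6400.0 − 29.6795) = 10.692078 + 79.814288 = 90.506366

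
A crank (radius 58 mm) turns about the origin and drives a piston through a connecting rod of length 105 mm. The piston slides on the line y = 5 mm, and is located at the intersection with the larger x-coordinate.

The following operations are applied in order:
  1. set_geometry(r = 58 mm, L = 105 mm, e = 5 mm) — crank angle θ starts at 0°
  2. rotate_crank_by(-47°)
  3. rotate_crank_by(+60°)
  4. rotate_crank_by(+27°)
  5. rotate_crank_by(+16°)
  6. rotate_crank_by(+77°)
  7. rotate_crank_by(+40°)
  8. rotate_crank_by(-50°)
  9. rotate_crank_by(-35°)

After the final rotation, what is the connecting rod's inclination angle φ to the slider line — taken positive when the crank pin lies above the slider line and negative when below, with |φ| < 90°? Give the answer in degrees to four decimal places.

set_geometry: r = 58 mm, L = 105 mm, e = 5 mm; θ ← 0°
rotate_crank_by(-47°): θ ← 0° -47° = -47°
rotate_crank_by(+60°): θ ← -47° +60° = 13°
rotate_crank_by(+27°): θ ← 13° +27° = 40°
rotate_crank_by(+16°): θ ← 40° +16° = 56°
rotate_crank_by(+77°): θ ← 56° +77° = 133°
rotate_crank_by(+40°): θ ← 133° +40° = 173°
rotate_crank_by(-50°): θ ← 173° -50° = 123°
rotate_crank_by(-35°): θ ← 123° -35° = 88°
crank pin P = (r cos θ, r sin θ) = (2.024171, 57.964668)
h = r sin θ − e = 57.964668 − 5 = 52.964668
sin φ = h / L = 52.964668 / 105 = 0.50442541
φ = arcsin(0.50442541) = 30.293217°

30.2932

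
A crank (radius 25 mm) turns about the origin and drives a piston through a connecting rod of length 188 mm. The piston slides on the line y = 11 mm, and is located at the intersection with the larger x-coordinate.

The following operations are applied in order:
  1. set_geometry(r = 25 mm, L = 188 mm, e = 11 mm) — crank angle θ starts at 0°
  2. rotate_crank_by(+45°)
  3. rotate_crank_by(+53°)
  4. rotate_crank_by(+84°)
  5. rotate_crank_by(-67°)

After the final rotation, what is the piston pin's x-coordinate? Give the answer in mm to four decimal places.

set_geometry: r = 25 mm, L = 188 mm, e = 11 mm; θ ← 0°
rotate_crank_by(+45°): θ ← 0° +45° = 45°
rotate_crank_by(+53°): θ ← 45° +53° = 98°
rotate_crank_by(+84°): θ ← 98° +84° = 182°
rotate_crank_by(-67°): θ ← 182° -67° = 115°
crank pin P = (r cos θ, r sin θ) = (-10.565457, 22.657695)
h = r sin θ − e = 22.657695 − 11 = 11.657695
x = r cos θ + √(L² − h²) = -10.565457 + √(35344.0 − 135.9018) = -10.565457 + 187.638211 = 177.072754

177.0728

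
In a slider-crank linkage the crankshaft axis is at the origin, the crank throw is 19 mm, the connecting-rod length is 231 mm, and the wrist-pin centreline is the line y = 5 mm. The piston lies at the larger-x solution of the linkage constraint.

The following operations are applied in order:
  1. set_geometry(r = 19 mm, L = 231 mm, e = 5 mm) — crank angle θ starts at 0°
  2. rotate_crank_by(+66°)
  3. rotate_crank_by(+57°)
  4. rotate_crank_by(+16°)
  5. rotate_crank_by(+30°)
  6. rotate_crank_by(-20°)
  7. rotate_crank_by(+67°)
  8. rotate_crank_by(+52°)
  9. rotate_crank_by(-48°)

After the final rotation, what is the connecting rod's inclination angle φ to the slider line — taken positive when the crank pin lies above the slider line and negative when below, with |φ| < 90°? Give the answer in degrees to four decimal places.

set_geometry: r = 19 mm, L = 231 mm, e = 5 mm; θ ← 0°
rotate_crank_by(+66°): θ ← 0° +66° = 66°
rotate_crank_by(+57°): θ ← 66° +57° = 123°
rotate_crank_by(+16°): θ ← 123° +16° = 139°
rotate_crank_by(+30°): θ ← 139° +30° = 169°
rotate_crank_by(-20°): θ ← 169° -20° = 149°
rotate_crank_by(+67°): θ ← 149° +67° = 216°
rotate_crank_by(+52°): θ ← 216° +52° = 268°
rotate_crank_by(-48°): θ ← 268° -48° = 220°
crank pin P = (r cos θ, r sin θ) = (-14.554844, -12.212965)
h = r sin θ − e = -12.212965 − 5 = -17.212965
sin φ = h / L = -17.212965 / 231 = -0.07451500
φ = arcsin(-0.07451500) = -4.273356°

-4.2734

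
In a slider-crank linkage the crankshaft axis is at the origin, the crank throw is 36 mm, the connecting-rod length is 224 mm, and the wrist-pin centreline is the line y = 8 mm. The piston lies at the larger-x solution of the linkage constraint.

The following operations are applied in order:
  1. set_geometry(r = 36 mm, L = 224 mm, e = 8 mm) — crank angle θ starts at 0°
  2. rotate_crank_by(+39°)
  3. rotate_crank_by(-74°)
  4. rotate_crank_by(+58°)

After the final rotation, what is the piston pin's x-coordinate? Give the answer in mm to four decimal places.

257.0560

set_geometry: r = 36 mm, L = 224 mm, e = 8 mm; θ ← 0°
rotate_crank_by(+39°): θ ← 0° +39° = 39°
rotate_crank_by(-74°): θ ← 39° -74° = -35°
rotate_crank_by(+58°): θ ← -35° +58° = 23°
crank pin P = (r cos θ, r sin θ) = (33.138175, 14.066321)
h = r sin θ − e = 14.066321 − 8 = 6.066321
x = r cos θ + √(L² − h²) = 33.138175 + √(50176.0 − 36.8002) = 33.138175 + 223.917842 = 257.056016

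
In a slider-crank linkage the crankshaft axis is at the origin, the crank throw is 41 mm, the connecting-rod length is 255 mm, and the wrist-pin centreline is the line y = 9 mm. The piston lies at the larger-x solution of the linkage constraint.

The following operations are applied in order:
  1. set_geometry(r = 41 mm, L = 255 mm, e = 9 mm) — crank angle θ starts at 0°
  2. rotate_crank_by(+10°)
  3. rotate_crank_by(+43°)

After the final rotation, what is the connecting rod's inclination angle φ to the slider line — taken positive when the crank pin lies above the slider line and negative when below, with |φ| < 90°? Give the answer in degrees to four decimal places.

5.3428

set_geometry: r = 41 mm, L = 255 mm, e = 9 mm; θ ← 0°
rotate_crank_by(+10°): θ ← 0° +10° = 10°
rotate_crank_by(+43°): θ ← 10° +43° = 53°
crank pin P = (r cos θ, r sin θ) = (24.674416, 32.744056)
h = r sin θ − e = 32.744056 − 9 = 23.744056
sin φ = h / L = 23.744056 / 255 = 0.09311394
φ = arcsin(0.09311394) = 5.342776°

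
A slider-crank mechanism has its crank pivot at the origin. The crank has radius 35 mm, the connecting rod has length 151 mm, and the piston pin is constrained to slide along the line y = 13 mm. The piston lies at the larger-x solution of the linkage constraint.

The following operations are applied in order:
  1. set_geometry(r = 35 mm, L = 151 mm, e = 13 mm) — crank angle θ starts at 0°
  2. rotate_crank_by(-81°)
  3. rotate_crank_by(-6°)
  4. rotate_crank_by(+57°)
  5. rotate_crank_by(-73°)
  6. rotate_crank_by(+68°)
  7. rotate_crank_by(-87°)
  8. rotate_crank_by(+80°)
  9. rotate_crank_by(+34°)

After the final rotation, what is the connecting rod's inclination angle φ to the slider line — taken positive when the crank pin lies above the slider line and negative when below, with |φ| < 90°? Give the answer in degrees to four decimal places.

set_geometry: r = 35 mm, L = 151 mm, e = 13 mm; θ ← 0°
rotate_crank_by(-81°): θ ← 0° -81° = -81°
rotate_crank_by(-6°): θ ← -81° -6° = -87°
rotate_crank_by(+57°): θ ← -87° +57° = -30°
rotate_crank_by(-73°): θ ← -30° -73° = -103°
rotate_crank_by(+68°): θ ← -103° +68° = -35°
rotate_crank_by(-87°): θ ← -35° -87° = -122°
rotate_crank_by(+80°): θ ← -122° +80° = -42°
rotate_crank_by(+34°): θ ← -42° +34° = -8°
crank pin P = (r cos θ, r sin θ) = (34.659382, -4.871059)
h = r sin θ − e = -4.871059 − 13 = -17.871059
sin φ = h / L = -17.871059 / 151 = -0.11835138
φ = arcsin(-0.11835138) = -6.796966°

-6.7970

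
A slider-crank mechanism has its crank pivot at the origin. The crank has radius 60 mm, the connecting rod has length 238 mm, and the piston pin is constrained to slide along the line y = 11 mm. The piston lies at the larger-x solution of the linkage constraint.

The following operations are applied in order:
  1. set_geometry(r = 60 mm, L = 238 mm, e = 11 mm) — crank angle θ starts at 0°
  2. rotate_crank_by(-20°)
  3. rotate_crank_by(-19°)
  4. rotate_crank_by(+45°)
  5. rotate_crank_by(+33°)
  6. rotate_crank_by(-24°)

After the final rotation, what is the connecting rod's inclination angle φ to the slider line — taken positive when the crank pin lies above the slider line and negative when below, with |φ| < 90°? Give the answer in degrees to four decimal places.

1.0904

set_geometry: r = 60 mm, L = 238 mm, e = 11 mm; θ ← 0°
rotate_crank_by(-20°): θ ← 0° -20° = -20°
rotate_crank_by(-19°): θ ← -20° -19° = -39°
rotate_crank_by(+45°): θ ← -39° +45° = 6°
rotate_crank_by(+33°): θ ← 6° +33° = 39°
rotate_crank_by(-24°): θ ← 39° -24° = 15°
crank pin P = (r cos θ, r sin θ) = (57.955550, 15.529143)
h = r sin θ − e = 15.529143 − 11 = 4.529143
sin φ = h / L = 4.529143 / 238 = 0.01903001
φ = arcsin(0.01903001) = 1.090405°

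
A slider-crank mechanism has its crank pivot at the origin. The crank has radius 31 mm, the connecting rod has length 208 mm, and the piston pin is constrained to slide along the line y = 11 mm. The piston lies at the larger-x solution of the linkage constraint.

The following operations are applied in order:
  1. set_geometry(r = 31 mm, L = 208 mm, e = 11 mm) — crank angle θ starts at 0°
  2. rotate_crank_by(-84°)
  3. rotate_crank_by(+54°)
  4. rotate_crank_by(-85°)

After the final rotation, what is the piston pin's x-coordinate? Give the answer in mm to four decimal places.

set_geometry: r = 31 mm, L = 208 mm, e = 11 mm; θ ← 0°
rotate_crank_by(-84°): θ ← 0° -84° = -84°
rotate_crank_by(+54°): θ ← -84° +54° = -30°
rotate_crank_by(-85°): θ ← -30° -85° = -115°
crank pin P = (r cos θ, r sin θ) = (-13.101166, -28.095541)
h = r sin θ − e = -28.095541 − 11 = -39.095541
x = r cos θ + √(L² − h²) = -13.101166 + √(43264.0 − 1528.4614) = -13.101166 + 204.292777 = 191.191611

191.1916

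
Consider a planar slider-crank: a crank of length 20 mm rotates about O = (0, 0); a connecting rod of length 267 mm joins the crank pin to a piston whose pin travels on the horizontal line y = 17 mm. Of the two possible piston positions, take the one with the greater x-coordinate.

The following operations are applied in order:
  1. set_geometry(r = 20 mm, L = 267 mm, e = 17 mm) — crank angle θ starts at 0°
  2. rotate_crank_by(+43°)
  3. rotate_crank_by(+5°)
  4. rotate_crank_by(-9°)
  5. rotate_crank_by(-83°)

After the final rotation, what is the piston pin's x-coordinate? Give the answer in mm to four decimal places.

set_geometry: r = 20 mm, L = 267 mm, e = 17 mm; θ ← 0°
rotate_crank_by(+43°): θ ← 0° +43° = 43°
rotate_crank_by(+5°): θ ← 43° +5° = 48°
rotate_crank_by(-9°): θ ← 48° -9° = 39°
rotate_crank_by(-83°): θ ← 39° -83° = -44°
crank pin P = (r cos θ, r sin θ) = (14.386796, -13.893167)
h = r sin θ − e = -13.893167 − 17 = -30.893167
x = r cos θ + √(L² − h²) = 14.386796 + √(71289.0 − 954.3878) = 14.386796 + 265.206735 = 279.593531

279.5935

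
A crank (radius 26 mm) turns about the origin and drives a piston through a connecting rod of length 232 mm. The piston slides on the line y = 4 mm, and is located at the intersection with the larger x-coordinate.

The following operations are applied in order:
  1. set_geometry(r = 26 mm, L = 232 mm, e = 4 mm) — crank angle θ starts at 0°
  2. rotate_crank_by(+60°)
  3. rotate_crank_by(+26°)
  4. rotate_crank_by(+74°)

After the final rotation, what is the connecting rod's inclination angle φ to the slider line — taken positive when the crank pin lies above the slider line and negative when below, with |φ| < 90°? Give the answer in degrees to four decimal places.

1.2084

set_geometry: r = 26 mm, L = 232 mm, e = 4 mm; θ ← 0°
rotate_crank_by(+60°): θ ← 0° +60° = 60°
rotate_crank_by(+26°): θ ← 60° +26° = 86°
rotate_crank_by(+74°): θ ← 86° +74° = 160°
crank pin P = (r cos θ, r sin θ) = (-24.432008, 8.892524)
h = r sin θ − e = 8.892524 − 4 = 4.892524
sin φ = h / L = 4.892524 / 232 = 0.02108846
φ = arcsin(0.02108846) = 1.208370°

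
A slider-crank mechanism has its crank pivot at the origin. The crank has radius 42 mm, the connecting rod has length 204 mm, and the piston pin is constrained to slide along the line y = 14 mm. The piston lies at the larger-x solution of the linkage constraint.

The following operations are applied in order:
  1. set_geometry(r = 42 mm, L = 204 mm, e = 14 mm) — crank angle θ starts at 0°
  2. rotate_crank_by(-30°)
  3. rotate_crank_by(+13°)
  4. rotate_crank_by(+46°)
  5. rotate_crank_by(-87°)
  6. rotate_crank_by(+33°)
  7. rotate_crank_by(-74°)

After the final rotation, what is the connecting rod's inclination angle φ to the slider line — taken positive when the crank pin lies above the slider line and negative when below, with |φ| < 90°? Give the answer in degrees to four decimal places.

set_geometry: r = 42 mm, L = 204 mm, e = 14 mm; θ ← 0°
rotate_crank_by(-30°): θ ← 0° -30° = -30°
rotate_crank_by(+13°): θ ← -30° +13° = -17°
rotate_crank_by(+46°): θ ← -17° +46° = 29°
rotate_crank_by(-87°): θ ← 29° -87° = -58°
rotate_crank_by(+33°): θ ← -58° +33° = -25°
rotate_crank_by(-74°): θ ← -25° -74° = -99°
crank pin P = (r cos θ, r sin θ) = (-6.570248, -41.482910)
h = r sin θ − e = -41.482910 − 14 = -55.482910
sin φ = h / L = -55.482910 / 204 = -0.27197505
φ = arcsin(-0.27197505) = -15.781828°

-15.7818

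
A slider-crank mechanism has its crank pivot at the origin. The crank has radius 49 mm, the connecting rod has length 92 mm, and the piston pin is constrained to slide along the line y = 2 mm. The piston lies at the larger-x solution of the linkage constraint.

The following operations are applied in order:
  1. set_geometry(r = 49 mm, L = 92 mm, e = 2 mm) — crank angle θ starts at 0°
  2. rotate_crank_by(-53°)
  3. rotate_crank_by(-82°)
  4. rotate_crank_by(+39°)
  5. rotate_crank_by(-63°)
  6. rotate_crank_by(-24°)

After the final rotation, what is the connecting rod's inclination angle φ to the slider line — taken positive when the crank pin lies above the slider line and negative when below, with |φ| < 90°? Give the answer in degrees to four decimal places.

set_geometry: r = 49 mm, L = 92 mm, e = 2 mm; θ ← 0°
rotate_crank_by(-53°): θ ← 0° -53° = -53°
rotate_crank_by(-82°): θ ← -53° -82° = -135°
rotate_crank_by(+39°): θ ← -135° +39° = -96°
rotate_crank_by(-63°): θ ← -96° -63° = -159°
rotate_crank_by(-24°): θ ← -159° -24° = -183°
crank pin P = (r cos θ, r sin θ) = (-48.932847, 2.564462)
h = r sin θ − e = 2.564462 − 2 = 0.564462
sin φ = h / L = 0.564462 / 92 = 0.00613545
φ = arcsin(0.00613545) = 0.351538°

0.3515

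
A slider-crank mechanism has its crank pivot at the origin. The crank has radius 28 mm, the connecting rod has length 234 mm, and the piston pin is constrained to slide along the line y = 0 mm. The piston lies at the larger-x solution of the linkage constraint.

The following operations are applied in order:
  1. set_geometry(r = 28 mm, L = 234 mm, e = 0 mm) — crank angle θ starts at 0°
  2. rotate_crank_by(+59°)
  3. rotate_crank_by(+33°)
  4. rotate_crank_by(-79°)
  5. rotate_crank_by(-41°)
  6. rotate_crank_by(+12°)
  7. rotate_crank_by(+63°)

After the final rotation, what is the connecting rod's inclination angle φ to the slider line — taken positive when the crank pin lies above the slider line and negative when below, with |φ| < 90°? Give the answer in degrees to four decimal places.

set_geometry: r = 28 mm, L = 234 mm, e = 0 mm; θ ← 0°
rotate_crank_by(+59°): θ ← 0° +59° = 59°
rotate_crank_by(+33°): θ ← 59° +33° = 92°
rotate_crank_by(-79°): θ ← 92° -79° = 13°
rotate_crank_by(-41°): θ ← 13° -41° = -28°
rotate_crank_by(+12°): θ ← -28° +12° = -16°
rotate_crank_by(+63°): θ ← -16° +63° = 47°
crank pin P = (r cos θ, r sin θ) = (19.095954, 20.477904)
h = r sin θ − e = 20.477904 − 0 = 20.477904
sin φ = h / L = 20.477904 / 234 = 0.08751241
φ = arcsin(0.08751241) = 5.020514°

5.0205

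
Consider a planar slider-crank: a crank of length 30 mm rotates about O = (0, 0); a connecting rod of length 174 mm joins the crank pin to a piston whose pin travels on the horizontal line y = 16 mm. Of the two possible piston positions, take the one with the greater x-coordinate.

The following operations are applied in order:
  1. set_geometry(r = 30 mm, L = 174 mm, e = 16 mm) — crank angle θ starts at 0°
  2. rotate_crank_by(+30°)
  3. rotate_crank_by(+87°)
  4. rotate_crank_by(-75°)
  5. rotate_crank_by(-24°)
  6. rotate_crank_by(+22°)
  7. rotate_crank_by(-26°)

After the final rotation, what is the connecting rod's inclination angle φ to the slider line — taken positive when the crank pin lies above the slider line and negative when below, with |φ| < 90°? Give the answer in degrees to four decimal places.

-2.8799

set_geometry: r = 30 mm, L = 174 mm, e = 16 mm; θ ← 0°
rotate_crank_by(+30°): θ ← 0° +30° = 30°
rotate_crank_by(+87°): θ ← 30° +87° = 117°
rotate_crank_by(-75°): θ ← 117° -75° = 42°
rotate_crank_by(-24°): θ ← 42° -24° = 18°
rotate_crank_by(+22°): θ ← 18° +22° = 40°
rotate_crank_by(-26°): θ ← 40° -26° = 14°
crank pin P = (r cos θ, r sin θ) = (29.108872, 7.257657)
h = r sin θ − e = 7.257657 − 16 = -8.742343
sin φ = h / L = -8.742343 / 174 = -0.05024335
φ = arcsin(-0.05024335) = -2.879945°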